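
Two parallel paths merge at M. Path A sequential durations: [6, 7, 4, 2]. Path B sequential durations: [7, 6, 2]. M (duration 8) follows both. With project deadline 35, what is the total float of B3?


Forward pass: ES(B3) = sum of predecessors on chain B = 13
EF = ES + duration = 13 + 2 = 15
Backward pass: LF(M) = deadline = 35; LS(M) = 35 - 8 = 27
LF(B3) = LS(M) - sum(successors on chain B) = 27 - 0 = 27
LS = LF - duration = 27 - 2 = 25
Total float = LS - ES = 25 - 13 = 12

12


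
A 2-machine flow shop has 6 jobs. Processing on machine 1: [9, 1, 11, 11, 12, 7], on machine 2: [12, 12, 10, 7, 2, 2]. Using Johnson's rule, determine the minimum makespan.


Apply Johnson's rule:
  Group 1 (a <= b): [(2, 1, 12), (1, 9, 12)]
  Group 2 (a > b): [(3, 11, 10), (4, 11, 7), (5, 12, 2), (6, 7, 2)]
Optimal job order: [2, 1, 3, 4, 5, 6]
Schedule:
  Job 2: M1 done at 1, M2 done at 13
  Job 1: M1 done at 10, M2 done at 25
  Job 3: M1 done at 21, M2 done at 35
  Job 4: M1 done at 32, M2 done at 42
  Job 5: M1 done at 44, M2 done at 46
  Job 6: M1 done at 51, M2 done at 53
Makespan = 53

53


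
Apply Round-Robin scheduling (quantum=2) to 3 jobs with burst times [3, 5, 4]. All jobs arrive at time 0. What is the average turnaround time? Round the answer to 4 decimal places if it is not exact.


Time quantum = 2
Execution trace:
  J1 runs 2 units, time = 2
  J2 runs 2 units, time = 4
  J3 runs 2 units, time = 6
  J1 runs 1 units, time = 7
  J2 runs 2 units, time = 9
  J3 runs 2 units, time = 11
  J2 runs 1 units, time = 12
Finish times: [7, 12, 11]
Average turnaround = 30/3 = 10.0

10.0


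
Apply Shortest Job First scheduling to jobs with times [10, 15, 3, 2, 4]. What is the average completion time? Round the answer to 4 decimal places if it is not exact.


SJF order (ascending): [2, 3, 4, 10, 15]
Completion times:
  Job 1: burst=2, C=2
  Job 2: burst=3, C=5
  Job 3: burst=4, C=9
  Job 4: burst=10, C=19
  Job 5: burst=15, C=34
Average completion = 69/5 = 13.8

13.8


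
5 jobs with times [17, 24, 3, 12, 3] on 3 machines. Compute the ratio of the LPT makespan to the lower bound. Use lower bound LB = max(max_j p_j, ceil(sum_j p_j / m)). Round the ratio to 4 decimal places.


LPT order: [24, 17, 12, 3, 3]
Machine loads after assignment: [24, 17, 18]
LPT makespan = 24
Lower bound = max(max_job, ceil(total/3)) = max(24, 20) = 24
Ratio = 24 / 24 = 1.0

1.0


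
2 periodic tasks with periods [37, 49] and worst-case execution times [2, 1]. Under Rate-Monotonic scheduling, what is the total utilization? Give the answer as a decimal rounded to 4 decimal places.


Compute individual utilizations (exact fractions):
  Task 1: C/T = 2/37 (approx. 0.0541)
  Task 2: C/T = 1/49 (approx. 0.0204)
Total utilization U = 2/37 + 1/49 = 135/1813
Rounded to 4 decimal places: U = 0.0745
RM (Liu & Layland) bound for 2 tasks = 0.828427; compare with U = 135/1813 (approx. 0.074462)
U <= bound, so schedulable by RM sufficient condition.

0.0745


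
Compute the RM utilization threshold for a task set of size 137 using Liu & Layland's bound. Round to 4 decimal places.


Compute 2^(1/137) = 1.0050722892
Subtract 1: 1.0050722892 - 1 = 0.0050722892
Multiply by n: 137 * 0.0050722892 = 0.6949036204
Round to 4 dp: 0.6949

0.6949


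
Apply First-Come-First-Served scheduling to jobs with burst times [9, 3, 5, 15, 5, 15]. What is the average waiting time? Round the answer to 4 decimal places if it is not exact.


FCFS order (as given): [9, 3, 5, 15, 5, 15]
Waiting times:
  Job 1: wait = 0
  Job 2: wait = 9
  Job 3: wait = 12
  Job 4: wait = 17
  Job 5: wait = 32
  Job 6: wait = 37
Sum of waiting times = 107
Average waiting time = 107/6 = 17.8333

17.8333


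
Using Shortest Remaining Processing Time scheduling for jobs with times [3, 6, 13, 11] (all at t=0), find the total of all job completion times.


Since all jobs arrive at t=0, SRPT equals SPT ordering.
SPT order: [3, 6, 11, 13]
Completion times:
  Job 1: p=3, C=3
  Job 2: p=6, C=9
  Job 3: p=11, C=20
  Job 4: p=13, C=33
Total completion time = 3 + 9 + 20 + 33 = 65

65


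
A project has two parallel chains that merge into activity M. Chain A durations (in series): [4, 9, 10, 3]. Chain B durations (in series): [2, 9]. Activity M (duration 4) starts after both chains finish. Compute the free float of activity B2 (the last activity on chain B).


ES(B2) = sum of predecessors on chain B = 2
EF(B2) = ES + duration = 2 + 9 = 11
Successor of B2 is M. ES(M) = max(sum(A), sum(B)) = max(26, 11) = 26
Free float = ES(successor) - EF(current) = 26 - 11 = 15

15


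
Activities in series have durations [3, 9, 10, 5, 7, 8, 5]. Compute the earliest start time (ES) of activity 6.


Activity 6 starts after activities 1 through 5 complete.
Predecessor durations: [3, 9, 10, 5, 7]
ES = 3 + 9 + 10 + 5 + 7 = 34

34


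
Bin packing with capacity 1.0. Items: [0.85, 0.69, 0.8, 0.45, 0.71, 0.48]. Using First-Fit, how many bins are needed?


Place items sequentially using First-Fit:
  Item 0.85 -> new Bin 1
  Item 0.69 -> new Bin 2
  Item 0.8 -> new Bin 3
  Item 0.45 -> new Bin 4
  Item 0.71 -> new Bin 5
  Item 0.48 -> Bin 4 (now 0.93)
Total bins used = 5

5


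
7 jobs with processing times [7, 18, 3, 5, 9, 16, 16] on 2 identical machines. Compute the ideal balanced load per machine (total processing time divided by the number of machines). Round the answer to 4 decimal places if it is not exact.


Total processing time = 7 + 18 + 3 + 5 + 9 + 16 + 16 = 74
Number of machines = 2
Ideal balanced load = 74 / 2 = 37.0

37.0


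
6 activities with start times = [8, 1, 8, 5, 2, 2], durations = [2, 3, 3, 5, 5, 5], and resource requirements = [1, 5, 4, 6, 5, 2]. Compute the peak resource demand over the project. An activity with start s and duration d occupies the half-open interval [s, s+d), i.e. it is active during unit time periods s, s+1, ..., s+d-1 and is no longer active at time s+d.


Each activity i is active on [start_i, start_i + duration_i).
Compute total resource usage per time slot:
  t=0: active resources = [], total = 0
  t=1: active resources = [5], total = 5
  t=2: active resources = [5, 5, 2], total = 12
  t=3: active resources = [5, 5, 2], total = 12
  t=4: active resources = [5, 2], total = 7
  t=5: active resources = [6, 5, 2], total = 13
  t=6: active resources = [6, 5, 2], total = 13
  t=7: active resources = [6], total = 6
  t=8: active resources = [1, 4, 6], total = 11
  t=9: active resources = [1, 4, 6], total = 11
  t=10: active resources = [4], total = 4
Peak resource demand = 13

13


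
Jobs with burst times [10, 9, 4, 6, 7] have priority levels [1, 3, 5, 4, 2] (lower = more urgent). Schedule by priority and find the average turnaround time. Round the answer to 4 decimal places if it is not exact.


Sort by priority (ascending = highest first):
Order: [(1, 10), (2, 7), (3, 9), (4, 6), (5, 4)]
Completion times:
  Priority 1, burst=10, C=10
  Priority 2, burst=7, C=17
  Priority 3, burst=9, C=26
  Priority 4, burst=6, C=32
  Priority 5, burst=4, C=36
Average turnaround = 121/5 = 24.2

24.2


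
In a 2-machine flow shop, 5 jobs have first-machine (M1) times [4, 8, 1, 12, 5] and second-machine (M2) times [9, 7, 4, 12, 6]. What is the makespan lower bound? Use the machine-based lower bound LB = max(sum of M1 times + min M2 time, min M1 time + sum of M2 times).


LB1 = sum(M1 times) + min(M2 times) = 30 + 4 = 34
LB2 = min(M1 times) + sum(M2 times) = 1 + 38 = 39
Lower bound = max(LB1, LB2) = max(34, 39) = 39

39


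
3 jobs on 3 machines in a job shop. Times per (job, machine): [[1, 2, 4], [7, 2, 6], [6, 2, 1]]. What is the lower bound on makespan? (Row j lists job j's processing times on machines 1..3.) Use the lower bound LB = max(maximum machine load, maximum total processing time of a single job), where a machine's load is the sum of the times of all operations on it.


Machine loads:
  Machine 1: 1 + 7 + 6 = 14
  Machine 2: 2 + 2 + 2 = 6
  Machine 3: 4 + 6 + 1 = 11
Max machine load = 14
Job totals:
  Job 1: 7
  Job 2: 15
  Job 3: 9
Max job total = 15
Lower bound = max(14, 15) = 15

15


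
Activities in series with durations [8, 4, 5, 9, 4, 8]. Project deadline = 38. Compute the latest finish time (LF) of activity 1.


LF(activity 1) = deadline - sum of successor durations
Successors: activities 2 through 6 with durations [4, 5, 9, 4, 8]
Sum of successor durations = 30
LF = 38 - 30 = 8

8


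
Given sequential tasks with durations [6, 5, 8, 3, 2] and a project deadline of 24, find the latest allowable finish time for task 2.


LF(activity 2) = deadline - sum of successor durations
Successors: activities 3 through 5 with durations [8, 3, 2]
Sum of successor durations = 13
LF = 24 - 13 = 11

11


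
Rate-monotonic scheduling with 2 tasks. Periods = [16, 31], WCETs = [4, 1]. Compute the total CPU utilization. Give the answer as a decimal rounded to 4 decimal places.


Compute individual utilizations (exact fractions):
  Task 1: C/T = 4/16 = 1/4 (approx. 0.25)
  Task 2: C/T = 1/31 (approx. 0.0323)
Total utilization U = 1/4 + 1/31 = 35/124
Rounded to 4 decimal places: U = 0.2823
RM (Liu & Layland) bound for 2 tasks = 0.828427; compare with U = 35/124 (approx. 0.282258)
U <= bound, so schedulable by RM sufficient condition.

0.2823


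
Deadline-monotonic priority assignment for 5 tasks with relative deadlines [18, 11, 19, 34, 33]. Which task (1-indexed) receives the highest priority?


Sort tasks by relative deadline (ascending):
  Task 2: deadline = 11
  Task 1: deadline = 18
  Task 3: deadline = 19
  Task 5: deadline = 33
  Task 4: deadline = 34
Priority order (highest first): [2, 1, 3, 5, 4]
Highest priority task = 2

2


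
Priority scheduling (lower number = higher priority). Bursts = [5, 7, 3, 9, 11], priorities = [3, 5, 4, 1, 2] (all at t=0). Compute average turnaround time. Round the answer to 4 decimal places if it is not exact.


Sort by priority (ascending = highest first):
Order: [(1, 9), (2, 11), (3, 5), (4, 3), (5, 7)]
Completion times:
  Priority 1, burst=9, C=9
  Priority 2, burst=11, C=20
  Priority 3, burst=5, C=25
  Priority 4, burst=3, C=28
  Priority 5, burst=7, C=35
Average turnaround = 117/5 = 23.4

23.4


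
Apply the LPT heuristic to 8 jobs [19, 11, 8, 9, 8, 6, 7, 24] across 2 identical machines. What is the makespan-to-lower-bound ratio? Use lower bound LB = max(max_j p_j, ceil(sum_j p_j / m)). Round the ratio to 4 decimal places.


LPT order: [24, 19, 11, 9, 8, 8, 7, 6]
Machine loads after assignment: [47, 45]
LPT makespan = 47
Lower bound = max(max_job, ceil(total/2)) = max(24, 46) = 46
Ratio = 47 / 46 = 1.0217

1.0217


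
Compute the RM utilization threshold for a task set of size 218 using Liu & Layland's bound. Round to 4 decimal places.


Compute 2^(1/218) = 1.0031846344
Subtract 1: 1.0031846344 - 1 = 0.0031846344
Multiply by n: 218 * 0.0031846344 = 0.6942502992
Round to 4 dp: 0.6943

0.6943


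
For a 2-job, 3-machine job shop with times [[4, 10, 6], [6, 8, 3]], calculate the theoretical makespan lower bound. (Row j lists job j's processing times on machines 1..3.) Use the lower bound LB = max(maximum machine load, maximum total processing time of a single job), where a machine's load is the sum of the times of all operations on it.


Machine loads:
  Machine 1: 4 + 6 = 10
  Machine 2: 10 + 8 = 18
  Machine 3: 6 + 3 = 9
Max machine load = 18
Job totals:
  Job 1: 20
  Job 2: 17
Max job total = 20
Lower bound = max(18, 20) = 20

20


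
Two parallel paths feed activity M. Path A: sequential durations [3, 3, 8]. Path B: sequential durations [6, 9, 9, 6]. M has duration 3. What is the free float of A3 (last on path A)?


ES(A3) = sum of predecessors on chain A = 6
EF(A3) = ES + duration = 6 + 8 = 14
Successor of A3 is M. ES(M) = max(sum(A), sum(B)) = max(14, 30) = 30
Free float = ES(successor) - EF(current) = 30 - 14 = 16

16


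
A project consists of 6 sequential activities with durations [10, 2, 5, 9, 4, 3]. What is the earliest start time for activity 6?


Activity 6 starts after activities 1 through 5 complete.
Predecessor durations: [10, 2, 5, 9, 4]
ES = 10 + 2 + 5 + 9 + 4 = 30

30


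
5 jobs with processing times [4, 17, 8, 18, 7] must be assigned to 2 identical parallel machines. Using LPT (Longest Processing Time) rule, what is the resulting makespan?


Sort jobs in decreasing order (LPT): [18, 17, 8, 7, 4]
Assign each job to the least loaded machine:
  Machine 1: jobs [18, 7, 4], load = 29
  Machine 2: jobs [17, 8], load = 25
Makespan = max load = 29

29


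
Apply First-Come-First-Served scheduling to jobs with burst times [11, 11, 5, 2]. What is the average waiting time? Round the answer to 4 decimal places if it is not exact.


FCFS order (as given): [11, 11, 5, 2]
Waiting times:
  Job 1: wait = 0
  Job 2: wait = 11
  Job 3: wait = 22
  Job 4: wait = 27
Sum of waiting times = 60
Average waiting time = 60/4 = 15.0

15.0


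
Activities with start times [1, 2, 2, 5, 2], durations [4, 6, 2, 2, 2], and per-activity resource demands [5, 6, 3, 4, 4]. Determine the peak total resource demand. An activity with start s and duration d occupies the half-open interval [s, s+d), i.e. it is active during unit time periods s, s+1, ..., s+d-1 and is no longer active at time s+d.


Each activity i is active on [start_i, start_i + duration_i).
Compute total resource usage per time slot:
  t=0: active resources = [], total = 0
  t=1: active resources = [5], total = 5
  t=2: active resources = [5, 6, 3, 4], total = 18
  t=3: active resources = [5, 6, 3, 4], total = 18
  t=4: active resources = [5, 6], total = 11
  t=5: active resources = [6, 4], total = 10
  t=6: active resources = [6, 4], total = 10
  t=7: active resources = [6], total = 6
Peak resource demand = 18

18


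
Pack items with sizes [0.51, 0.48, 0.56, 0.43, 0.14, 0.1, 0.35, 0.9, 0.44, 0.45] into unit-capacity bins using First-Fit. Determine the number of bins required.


Place items sequentially using First-Fit:
  Item 0.51 -> new Bin 1
  Item 0.48 -> Bin 1 (now 0.99)
  Item 0.56 -> new Bin 2
  Item 0.43 -> Bin 2 (now 0.99)
  Item 0.14 -> new Bin 3
  Item 0.1 -> Bin 3 (now 0.24)
  Item 0.35 -> Bin 3 (now 0.59)
  Item 0.9 -> new Bin 4
  Item 0.44 -> new Bin 5
  Item 0.45 -> Bin 5 (now 0.89)
Total bins used = 5

5


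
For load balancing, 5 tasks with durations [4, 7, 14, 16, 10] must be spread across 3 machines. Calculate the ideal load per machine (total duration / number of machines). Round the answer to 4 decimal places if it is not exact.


Total processing time = 4 + 7 + 14 + 16 + 10 = 51
Number of machines = 3
Ideal balanced load = 51 / 3 = 17.0

17.0


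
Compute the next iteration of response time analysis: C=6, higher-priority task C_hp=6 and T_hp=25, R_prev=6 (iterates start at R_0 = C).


R_next = C + ceil(R_prev / T_hp) * C_hp
ceil(6 / 25) = ceil(0.24) = 1
Interference = 1 * 6 = 6
R_next = 6 + 6 = 12

12


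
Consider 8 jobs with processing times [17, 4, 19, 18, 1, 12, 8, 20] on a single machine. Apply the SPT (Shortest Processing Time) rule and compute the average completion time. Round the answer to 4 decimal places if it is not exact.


Sort jobs by processing time (SPT order): [1, 4, 8, 12, 17, 18, 19, 20]
Compute completion times sequentially:
  Job 1: processing = 1, completes at 1
  Job 2: processing = 4, completes at 5
  Job 3: processing = 8, completes at 13
  Job 4: processing = 12, completes at 25
  Job 5: processing = 17, completes at 42
  Job 6: processing = 18, completes at 60
  Job 7: processing = 19, completes at 79
  Job 8: processing = 20, completes at 99
Sum of completion times = 324
Average completion time = 324/8 = 40.5

40.5


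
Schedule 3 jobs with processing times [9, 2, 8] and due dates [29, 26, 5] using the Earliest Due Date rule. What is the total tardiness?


Sort by due date (EDD order): [(8, 5), (2, 26), (9, 29)]
Compute completion times and tardiness:
  Job 1: p=8, d=5, C=8, tardiness=max(0,8-5)=3
  Job 2: p=2, d=26, C=10, tardiness=max(0,10-26)=0
  Job 3: p=9, d=29, C=19, tardiness=max(0,19-29)=0
Total tardiness = 3

3


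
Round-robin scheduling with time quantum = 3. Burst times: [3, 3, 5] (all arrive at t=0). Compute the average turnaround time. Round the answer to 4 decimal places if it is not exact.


Time quantum = 3
Execution trace:
  J1 runs 3 units, time = 3
  J2 runs 3 units, time = 6
  J3 runs 3 units, time = 9
  J3 runs 2 units, time = 11
Finish times: [3, 6, 11]
Average turnaround = 20/3 = 6.6667

6.6667


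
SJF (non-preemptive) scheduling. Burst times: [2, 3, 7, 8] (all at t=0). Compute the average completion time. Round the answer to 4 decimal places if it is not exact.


SJF order (ascending): [2, 3, 7, 8]
Completion times:
  Job 1: burst=2, C=2
  Job 2: burst=3, C=5
  Job 3: burst=7, C=12
  Job 4: burst=8, C=20
Average completion = 39/4 = 9.75

9.75


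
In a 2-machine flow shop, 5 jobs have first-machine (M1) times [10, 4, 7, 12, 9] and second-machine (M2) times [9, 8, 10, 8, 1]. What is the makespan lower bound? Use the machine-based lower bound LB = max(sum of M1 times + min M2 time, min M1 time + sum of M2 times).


LB1 = sum(M1 times) + min(M2 times) = 42 + 1 = 43
LB2 = min(M1 times) + sum(M2 times) = 4 + 36 = 40
Lower bound = max(LB1, LB2) = max(43, 40) = 43

43


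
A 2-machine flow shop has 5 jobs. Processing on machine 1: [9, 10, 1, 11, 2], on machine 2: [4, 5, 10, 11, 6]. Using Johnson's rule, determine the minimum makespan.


Apply Johnson's rule:
  Group 1 (a <= b): [(3, 1, 10), (5, 2, 6), (4, 11, 11)]
  Group 2 (a > b): [(2, 10, 5), (1, 9, 4)]
Optimal job order: [3, 5, 4, 2, 1]
Schedule:
  Job 3: M1 done at 1, M2 done at 11
  Job 5: M1 done at 3, M2 done at 17
  Job 4: M1 done at 14, M2 done at 28
  Job 2: M1 done at 24, M2 done at 33
  Job 1: M1 done at 33, M2 done at 37
Makespan = 37

37


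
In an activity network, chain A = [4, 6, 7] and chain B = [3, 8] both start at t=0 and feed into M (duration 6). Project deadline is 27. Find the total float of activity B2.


Forward pass: ES(B2) = sum of predecessors on chain B = 3
EF = ES + duration = 3 + 8 = 11
Backward pass: LF(M) = deadline = 27; LS(M) = 27 - 6 = 21
LF(B2) = LS(M) - sum(successors on chain B) = 21 - 0 = 21
LS = LF - duration = 21 - 8 = 13
Total float = LS - ES = 13 - 3 = 10

10


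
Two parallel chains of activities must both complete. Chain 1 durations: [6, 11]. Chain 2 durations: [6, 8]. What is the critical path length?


Path A total = 6 + 11 = 17
Path B total = 6 + 8 = 14
Critical path = longest path = max(17, 14) = 17

17


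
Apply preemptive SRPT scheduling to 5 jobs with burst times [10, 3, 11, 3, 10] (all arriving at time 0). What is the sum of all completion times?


Since all jobs arrive at t=0, SRPT equals SPT ordering.
SPT order: [3, 3, 10, 10, 11]
Completion times:
  Job 1: p=3, C=3
  Job 2: p=3, C=6
  Job 3: p=10, C=16
  Job 4: p=10, C=26
  Job 5: p=11, C=37
Total completion time = 3 + 6 + 16 + 26 + 37 = 88

88


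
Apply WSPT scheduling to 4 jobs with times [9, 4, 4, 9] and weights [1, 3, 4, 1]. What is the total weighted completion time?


Compute p/w ratios and sort ascending (WSPT): [(4, 4), (4, 3), (9, 1), (9, 1)]
Compute weighted completion times:
  Job (p=4,w=4): C=4, w*C=4*4=16
  Job (p=4,w=3): C=8, w*C=3*8=24
  Job (p=9,w=1): C=17, w*C=1*17=17
  Job (p=9,w=1): C=26, w*C=1*26=26
Total weighted completion time = 83

83


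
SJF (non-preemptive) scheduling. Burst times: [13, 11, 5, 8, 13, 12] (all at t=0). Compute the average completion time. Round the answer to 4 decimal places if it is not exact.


SJF order (ascending): [5, 8, 11, 12, 13, 13]
Completion times:
  Job 1: burst=5, C=5
  Job 2: burst=8, C=13
  Job 3: burst=11, C=24
  Job 4: burst=12, C=36
  Job 5: burst=13, C=49
  Job 6: burst=13, C=62
Average completion = 189/6 = 31.5

31.5


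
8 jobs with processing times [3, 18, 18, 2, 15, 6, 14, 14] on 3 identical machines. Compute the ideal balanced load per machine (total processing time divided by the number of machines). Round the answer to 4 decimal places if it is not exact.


Total processing time = 3 + 18 + 18 + 2 + 15 + 6 + 14 + 14 = 90
Number of machines = 3
Ideal balanced load = 90 / 3 = 30.0

30.0


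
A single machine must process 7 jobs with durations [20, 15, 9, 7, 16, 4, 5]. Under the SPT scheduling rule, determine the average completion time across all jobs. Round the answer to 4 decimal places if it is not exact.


Sort jobs by processing time (SPT order): [4, 5, 7, 9, 15, 16, 20]
Compute completion times sequentially:
  Job 1: processing = 4, completes at 4
  Job 2: processing = 5, completes at 9
  Job 3: processing = 7, completes at 16
  Job 4: processing = 9, completes at 25
  Job 5: processing = 15, completes at 40
  Job 6: processing = 16, completes at 56
  Job 7: processing = 20, completes at 76
Sum of completion times = 226
Average completion time = 226/7 = 32.2857

32.2857


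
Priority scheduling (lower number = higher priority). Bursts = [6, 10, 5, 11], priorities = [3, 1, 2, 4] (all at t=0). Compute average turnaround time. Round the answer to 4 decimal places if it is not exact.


Sort by priority (ascending = highest first):
Order: [(1, 10), (2, 5), (3, 6), (4, 11)]
Completion times:
  Priority 1, burst=10, C=10
  Priority 2, burst=5, C=15
  Priority 3, burst=6, C=21
  Priority 4, burst=11, C=32
Average turnaround = 78/4 = 19.5

19.5


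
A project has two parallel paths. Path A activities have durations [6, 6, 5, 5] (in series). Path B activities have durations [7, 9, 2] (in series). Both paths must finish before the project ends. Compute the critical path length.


Path A total = 6 + 6 + 5 + 5 = 22
Path B total = 7 + 9 + 2 = 18
Critical path = longest path = max(22, 18) = 22

22


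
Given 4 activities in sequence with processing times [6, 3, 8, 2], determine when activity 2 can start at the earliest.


Activity 2 starts after activities 1 through 1 complete.
Predecessor durations: [6]
ES = 6 = 6

6


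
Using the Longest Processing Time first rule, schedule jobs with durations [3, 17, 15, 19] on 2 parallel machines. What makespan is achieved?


Sort jobs in decreasing order (LPT): [19, 17, 15, 3]
Assign each job to the least loaded machine:
  Machine 1: jobs [19, 3], load = 22
  Machine 2: jobs [17, 15], load = 32
Makespan = max load = 32

32


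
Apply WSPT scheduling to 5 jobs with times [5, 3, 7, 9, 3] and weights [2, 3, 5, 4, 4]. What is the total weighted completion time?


Compute p/w ratios and sort ascending (WSPT): [(3, 4), (3, 3), (7, 5), (9, 4), (5, 2)]
Compute weighted completion times:
  Job (p=3,w=4): C=3, w*C=4*3=12
  Job (p=3,w=3): C=6, w*C=3*6=18
  Job (p=7,w=5): C=13, w*C=5*13=65
  Job (p=9,w=4): C=22, w*C=4*22=88
  Job (p=5,w=2): C=27, w*C=2*27=54
Total weighted completion time = 237

237


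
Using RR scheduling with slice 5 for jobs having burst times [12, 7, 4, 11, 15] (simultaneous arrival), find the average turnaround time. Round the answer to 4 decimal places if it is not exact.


Time quantum = 5
Execution trace:
  J1 runs 5 units, time = 5
  J2 runs 5 units, time = 10
  J3 runs 4 units, time = 14
  J4 runs 5 units, time = 19
  J5 runs 5 units, time = 24
  J1 runs 5 units, time = 29
  J2 runs 2 units, time = 31
  J4 runs 5 units, time = 36
  J5 runs 5 units, time = 41
  J1 runs 2 units, time = 43
  J4 runs 1 units, time = 44
  J5 runs 5 units, time = 49
Finish times: [43, 31, 14, 44, 49]
Average turnaround = 181/5 = 36.2

36.2


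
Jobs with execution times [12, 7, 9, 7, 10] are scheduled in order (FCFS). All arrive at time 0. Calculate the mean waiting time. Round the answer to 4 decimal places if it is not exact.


FCFS order (as given): [12, 7, 9, 7, 10]
Waiting times:
  Job 1: wait = 0
  Job 2: wait = 12
  Job 3: wait = 19
  Job 4: wait = 28
  Job 5: wait = 35
Sum of waiting times = 94
Average waiting time = 94/5 = 18.8

18.8


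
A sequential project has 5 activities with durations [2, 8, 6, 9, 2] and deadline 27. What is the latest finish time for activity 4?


LF(activity 4) = deadline - sum of successor durations
Successors: activities 5 through 5 with durations [2]
Sum of successor durations = 2
LF = 27 - 2 = 25

25


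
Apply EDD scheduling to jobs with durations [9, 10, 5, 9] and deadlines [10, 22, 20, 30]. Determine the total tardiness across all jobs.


Sort by due date (EDD order): [(9, 10), (5, 20), (10, 22), (9, 30)]
Compute completion times and tardiness:
  Job 1: p=9, d=10, C=9, tardiness=max(0,9-10)=0
  Job 2: p=5, d=20, C=14, tardiness=max(0,14-20)=0
  Job 3: p=10, d=22, C=24, tardiness=max(0,24-22)=2
  Job 4: p=9, d=30, C=33, tardiness=max(0,33-30)=3
Total tardiness = 5

5


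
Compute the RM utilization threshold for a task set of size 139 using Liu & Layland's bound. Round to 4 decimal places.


Compute 2^(1/139) = 1.0049991245
Subtract 1: 1.0049991245 - 1 = 0.0049991245
Multiply by n: 139 * 0.0049991245 = 0.6948783055
Round to 4 dp: 0.6949

0.6949


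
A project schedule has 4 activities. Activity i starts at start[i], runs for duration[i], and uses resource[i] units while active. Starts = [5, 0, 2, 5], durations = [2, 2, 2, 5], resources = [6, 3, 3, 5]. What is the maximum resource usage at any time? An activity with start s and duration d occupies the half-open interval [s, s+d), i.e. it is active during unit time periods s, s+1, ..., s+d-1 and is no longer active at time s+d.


Each activity i is active on [start_i, start_i + duration_i).
Compute total resource usage per time slot:
  t=0: active resources = [3], total = 3
  t=1: active resources = [3], total = 3
  t=2: active resources = [3], total = 3
  t=3: active resources = [3], total = 3
  t=4: active resources = [], total = 0
  t=5: active resources = [6, 5], total = 11
  t=6: active resources = [6, 5], total = 11
  t=7: active resources = [5], total = 5
  t=8: active resources = [5], total = 5
  t=9: active resources = [5], total = 5
Peak resource demand = 11

11


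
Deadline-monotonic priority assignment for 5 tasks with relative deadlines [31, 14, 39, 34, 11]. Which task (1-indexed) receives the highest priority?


Sort tasks by relative deadline (ascending):
  Task 5: deadline = 11
  Task 2: deadline = 14
  Task 1: deadline = 31
  Task 4: deadline = 34
  Task 3: deadline = 39
Priority order (highest first): [5, 2, 1, 4, 3]
Highest priority task = 5

5


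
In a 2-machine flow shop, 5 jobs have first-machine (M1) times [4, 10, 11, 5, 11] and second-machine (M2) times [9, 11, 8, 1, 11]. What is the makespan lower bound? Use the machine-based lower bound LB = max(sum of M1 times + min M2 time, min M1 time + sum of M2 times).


LB1 = sum(M1 times) + min(M2 times) = 41 + 1 = 42
LB2 = min(M1 times) + sum(M2 times) = 4 + 40 = 44
Lower bound = max(LB1, LB2) = max(42, 44) = 44

44


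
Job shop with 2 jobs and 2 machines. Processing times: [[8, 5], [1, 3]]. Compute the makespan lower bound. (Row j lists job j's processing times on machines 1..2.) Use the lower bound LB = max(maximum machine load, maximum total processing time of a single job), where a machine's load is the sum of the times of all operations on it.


Machine loads:
  Machine 1: 8 + 1 = 9
  Machine 2: 5 + 3 = 8
Max machine load = 9
Job totals:
  Job 1: 13
  Job 2: 4
Max job total = 13
Lower bound = max(9, 13) = 13

13


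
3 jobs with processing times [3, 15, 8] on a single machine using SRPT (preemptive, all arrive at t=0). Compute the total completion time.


Since all jobs arrive at t=0, SRPT equals SPT ordering.
SPT order: [3, 8, 15]
Completion times:
  Job 1: p=3, C=3
  Job 2: p=8, C=11
  Job 3: p=15, C=26
Total completion time = 3 + 11 + 26 = 40

40


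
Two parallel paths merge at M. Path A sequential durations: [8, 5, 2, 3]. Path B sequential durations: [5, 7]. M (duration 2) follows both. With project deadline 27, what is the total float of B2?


Forward pass: ES(B2) = sum of predecessors on chain B = 5
EF = ES + duration = 5 + 7 = 12
Backward pass: LF(M) = deadline = 27; LS(M) = 27 - 2 = 25
LF(B2) = LS(M) - sum(successors on chain B) = 25 - 0 = 25
LS = LF - duration = 25 - 7 = 18
Total float = LS - ES = 18 - 5 = 13

13


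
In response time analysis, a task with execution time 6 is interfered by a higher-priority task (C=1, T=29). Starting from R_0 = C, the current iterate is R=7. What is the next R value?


R_next = C + ceil(R_prev / T_hp) * C_hp
ceil(7 / 29) = ceil(0.2414) = 1
Interference = 1 * 1 = 1
R_next = 6 + 1 = 7
R_next = R_prev, so the iteration has converged (response time = 7).

7


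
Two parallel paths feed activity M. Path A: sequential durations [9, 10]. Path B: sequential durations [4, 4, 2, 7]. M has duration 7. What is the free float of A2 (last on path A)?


ES(A2) = sum of predecessors on chain A = 9
EF(A2) = ES + duration = 9 + 10 = 19
Successor of A2 is M. ES(M) = max(sum(A), sum(B)) = max(19, 17) = 19
Free float = ES(successor) - EF(current) = 19 - 19 = 0

0


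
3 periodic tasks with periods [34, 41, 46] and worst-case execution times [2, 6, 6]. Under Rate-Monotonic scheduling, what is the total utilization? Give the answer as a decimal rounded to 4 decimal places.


Compute individual utilizations (exact fractions):
  Task 1: C/T = 2/34 = 1/17 (approx. 0.0588)
  Task 2: C/T = 6/41 (approx. 0.1463)
  Task 3: C/T = 6/46 = 3/23 (approx. 0.1304)
Total utilization U = 1/17 + 6/41 + 3/23 = 5380/16031
Rounded to 4 decimal places: U = 0.3356
RM (Liu & Layland) bound for 3 tasks = 0.779763; compare with U = 5380/16031 (approx. 0.335600)
U <= bound, so schedulable by RM sufficient condition.

0.3356


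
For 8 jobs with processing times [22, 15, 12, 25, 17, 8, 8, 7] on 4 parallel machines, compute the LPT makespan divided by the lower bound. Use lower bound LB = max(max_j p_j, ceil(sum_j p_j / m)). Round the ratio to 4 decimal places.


LPT order: [25, 22, 17, 15, 12, 8, 8, 7]
Machine loads after assignment: [32, 30, 25, 27]
LPT makespan = 32
Lower bound = max(max_job, ceil(total/4)) = max(25, 29) = 29
Ratio = 32 / 29 = 1.1034

1.1034


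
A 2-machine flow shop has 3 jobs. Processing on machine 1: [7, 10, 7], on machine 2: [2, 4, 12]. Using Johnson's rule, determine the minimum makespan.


Apply Johnson's rule:
  Group 1 (a <= b): [(3, 7, 12)]
  Group 2 (a > b): [(2, 10, 4), (1, 7, 2)]
Optimal job order: [3, 2, 1]
Schedule:
  Job 3: M1 done at 7, M2 done at 19
  Job 2: M1 done at 17, M2 done at 23
  Job 1: M1 done at 24, M2 done at 26
Makespan = 26

26


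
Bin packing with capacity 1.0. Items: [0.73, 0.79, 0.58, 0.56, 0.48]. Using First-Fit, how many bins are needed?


Place items sequentially using First-Fit:
  Item 0.73 -> new Bin 1
  Item 0.79 -> new Bin 2
  Item 0.58 -> new Bin 3
  Item 0.56 -> new Bin 4
  Item 0.48 -> new Bin 5
Total bins used = 5

5


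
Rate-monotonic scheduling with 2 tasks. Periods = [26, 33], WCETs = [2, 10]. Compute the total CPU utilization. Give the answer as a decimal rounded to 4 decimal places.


Compute individual utilizations (exact fractions):
  Task 1: C/T = 2/26 = 1/13 (approx. 0.0769)
  Task 2: C/T = 10/33 (approx. 0.303)
Total utilization U = 1/13 + 10/33 = 163/429
Rounded to 4 decimal places: U = 0.3800
RM (Liu & Layland) bound for 2 tasks = 0.828427; compare with U = 163/429 (approx. 0.379953)
U <= bound, so schedulable by RM sufficient condition.

0.3800


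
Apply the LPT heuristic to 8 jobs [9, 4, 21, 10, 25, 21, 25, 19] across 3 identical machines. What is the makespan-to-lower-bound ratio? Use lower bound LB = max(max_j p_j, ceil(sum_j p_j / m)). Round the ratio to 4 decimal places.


LPT order: [25, 25, 21, 21, 19, 10, 9, 4]
Machine loads after assignment: [44, 44, 46]
LPT makespan = 46
Lower bound = max(max_job, ceil(total/3)) = max(25, 45) = 45
Ratio = 46 / 45 = 1.0222

1.0222


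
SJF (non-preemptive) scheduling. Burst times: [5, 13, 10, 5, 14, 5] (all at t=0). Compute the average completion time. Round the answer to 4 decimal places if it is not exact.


SJF order (ascending): [5, 5, 5, 10, 13, 14]
Completion times:
  Job 1: burst=5, C=5
  Job 2: burst=5, C=10
  Job 3: burst=5, C=15
  Job 4: burst=10, C=25
  Job 5: burst=13, C=38
  Job 6: burst=14, C=52
Average completion = 145/6 = 24.1667

24.1667


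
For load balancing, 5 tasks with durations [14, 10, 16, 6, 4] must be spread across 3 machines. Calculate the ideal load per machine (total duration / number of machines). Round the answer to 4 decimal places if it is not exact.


Total processing time = 14 + 10 + 16 + 6 + 4 = 50
Number of machines = 3
Ideal balanced load = 50 / 3 = 16.6667

16.6667


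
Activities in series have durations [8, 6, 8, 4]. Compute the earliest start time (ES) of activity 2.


Activity 2 starts after activities 1 through 1 complete.
Predecessor durations: [8]
ES = 8 = 8

8


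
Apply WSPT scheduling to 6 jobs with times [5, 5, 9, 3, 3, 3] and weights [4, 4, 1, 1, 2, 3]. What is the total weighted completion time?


Compute p/w ratios and sort ascending (WSPT): [(3, 3), (5, 4), (5, 4), (3, 2), (3, 1), (9, 1)]
Compute weighted completion times:
  Job (p=3,w=3): C=3, w*C=3*3=9
  Job (p=5,w=4): C=8, w*C=4*8=32
  Job (p=5,w=4): C=13, w*C=4*13=52
  Job (p=3,w=2): C=16, w*C=2*16=32
  Job (p=3,w=1): C=19, w*C=1*19=19
  Job (p=9,w=1): C=28, w*C=1*28=28
Total weighted completion time = 172

172


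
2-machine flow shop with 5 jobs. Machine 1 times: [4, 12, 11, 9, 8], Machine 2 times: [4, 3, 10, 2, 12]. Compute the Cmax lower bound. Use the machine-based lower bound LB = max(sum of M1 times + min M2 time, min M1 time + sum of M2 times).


LB1 = sum(M1 times) + min(M2 times) = 44 + 2 = 46
LB2 = min(M1 times) + sum(M2 times) = 4 + 31 = 35
Lower bound = max(LB1, LB2) = max(46, 35) = 46

46


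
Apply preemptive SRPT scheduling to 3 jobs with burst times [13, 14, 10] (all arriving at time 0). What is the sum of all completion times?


Since all jobs arrive at t=0, SRPT equals SPT ordering.
SPT order: [10, 13, 14]
Completion times:
  Job 1: p=10, C=10
  Job 2: p=13, C=23
  Job 3: p=14, C=37
Total completion time = 10 + 23 + 37 = 70

70


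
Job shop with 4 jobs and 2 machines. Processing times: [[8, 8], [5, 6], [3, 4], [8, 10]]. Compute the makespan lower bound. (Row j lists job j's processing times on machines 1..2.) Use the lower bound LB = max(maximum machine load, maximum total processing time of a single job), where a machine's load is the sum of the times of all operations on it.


Machine loads:
  Machine 1: 8 + 5 + 3 + 8 = 24
  Machine 2: 8 + 6 + 4 + 10 = 28
Max machine load = 28
Job totals:
  Job 1: 16
  Job 2: 11
  Job 3: 7
  Job 4: 18
Max job total = 18
Lower bound = max(28, 18) = 28

28


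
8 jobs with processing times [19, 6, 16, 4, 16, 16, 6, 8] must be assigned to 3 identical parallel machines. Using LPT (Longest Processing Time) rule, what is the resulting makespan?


Sort jobs in decreasing order (LPT): [19, 16, 16, 16, 8, 6, 6, 4]
Assign each job to the least loaded machine:
  Machine 1: jobs [19, 6, 4], load = 29
  Machine 2: jobs [16, 16], load = 32
  Machine 3: jobs [16, 8, 6], load = 30
Makespan = max load = 32

32


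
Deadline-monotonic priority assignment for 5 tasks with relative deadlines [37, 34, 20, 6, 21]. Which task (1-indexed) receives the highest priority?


Sort tasks by relative deadline (ascending):
  Task 4: deadline = 6
  Task 3: deadline = 20
  Task 5: deadline = 21
  Task 2: deadline = 34
  Task 1: deadline = 37
Priority order (highest first): [4, 3, 5, 2, 1]
Highest priority task = 4

4


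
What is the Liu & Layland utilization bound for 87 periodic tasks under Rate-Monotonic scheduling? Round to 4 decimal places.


Compute 2^(1/87) = 1.0079990316
Subtract 1: 1.0079990316 - 1 = 0.0079990316
Multiply by n: 87 * 0.0079990316 = 0.6959157492
Round to 4 dp: 0.6959

0.6959


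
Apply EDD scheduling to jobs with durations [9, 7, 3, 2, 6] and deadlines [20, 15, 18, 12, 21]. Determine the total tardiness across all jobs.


Sort by due date (EDD order): [(2, 12), (7, 15), (3, 18), (9, 20), (6, 21)]
Compute completion times and tardiness:
  Job 1: p=2, d=12, C=2, tardiness=max(0,2-12)=0
  Job 2: p=7, d=15, C=9, tardiness=max(0,9-15)=0
  Job 3: p=3, d=18, C=12, tardiness=max(0,12-18)=0
  Job 4: p=9, d=20, C=21, tardiness=max(0,21-20)=1
  Job 5: p=6, d=21, C=27, tardiness=max(0,27-21)=6
Total tardiness = 7

7


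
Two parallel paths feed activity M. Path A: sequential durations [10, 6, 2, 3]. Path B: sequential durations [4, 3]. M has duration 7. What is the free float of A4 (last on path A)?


ES(A4) = sum of predecessors on chain A = 18
EF(A4) = ES + duration = 18 + 3 = 21
Successor of A4 is M. ES(M) = max(sum(A), sum(B)) = max(21, 7) = 21
Free float = ES(successor) - EF(current) = 21 - 21 = 0

0


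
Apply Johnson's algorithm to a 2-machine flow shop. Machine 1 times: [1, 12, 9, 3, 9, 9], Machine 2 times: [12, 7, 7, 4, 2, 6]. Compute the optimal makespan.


Apply Johnson's rule:
  Group 1 (a <= b): [(1, 1, 12), (4, 3, 4)]
  Group 2 (a > b): [(2, 12, 7), (3, 9, 7), (6, 9, 6), (5, 9, 2)]
Optimal job order: [1, 4, 2, 3, 6, 5]
Schedule:
  Job 1: M1 done at 1, M2 done at 13
  Job 4: M1 done at 4, M2 done at 17
  Job 2: M1 done at 16, M2 done at 24
  Job 3: M1 done at 25, M2 done at 32
  Job 6: M1 done at 34, M2 done at 40
  Job 5: M1 done at 43, M2 done at 45
Makespan = 45

45


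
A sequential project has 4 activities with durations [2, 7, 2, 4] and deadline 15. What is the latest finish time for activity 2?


LF(activity 2) = deadline - sum of successor durations
Successors: activities 3 through 4 with durations [2, 4]
Sum of successor durations = 6
LF = 15 - 6 = 9

9


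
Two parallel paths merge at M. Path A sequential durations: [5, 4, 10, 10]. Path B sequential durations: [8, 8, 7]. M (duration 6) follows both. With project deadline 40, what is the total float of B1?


Forward pass: ES(B1) = sum of predecessors on chain B = 0
EF = ES + duration = 0 + 8 = 8
Backward pass: LF(M) = deadline = 40; LS(M) = 40 - 6 = 34
LF(B1) = LS(M) - sum(successors on chain B) = 34 - 15 = 19
LS = LF - duration = 19 - 8 = 11
Total float = LS - ES = 11 - 0 = 11

11


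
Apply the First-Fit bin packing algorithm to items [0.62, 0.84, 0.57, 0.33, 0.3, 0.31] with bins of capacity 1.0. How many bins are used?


Place items sequentially using First-Fit:
  Item 0.62 -> new Bin 1
  Item 0.84 -> new Bin 2
  Item 0.57 -> new Bin 3
  Item 0.33 -> Bin 1 (now 0.95)
  Item 0.3 -> Bin 3 (now 0.87)
  Item 0.31 -> new Bin 4
Total bins used = 4

4


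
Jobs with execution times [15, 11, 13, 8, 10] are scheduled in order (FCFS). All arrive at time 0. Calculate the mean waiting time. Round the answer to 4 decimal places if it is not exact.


FCFS order (as given): [15, 11, 13, 8, 10]
Waiting times:
  Job 1: wait = 0
  Job 2: wait = 15
  Job 3: wait = 26
  Job 4: wait = 39
  Job 5: wait = 47
Sum of waiting times = 127
Average waiting time = 127/5 = 25.4

25.4


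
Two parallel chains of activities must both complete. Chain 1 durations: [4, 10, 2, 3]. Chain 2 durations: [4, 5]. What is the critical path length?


Path A total = 4 + 10 + 2 + 3 = 19
Path B total = 4 + 5 = 9
Critical path = longest path = max(19, 9) = 19

19


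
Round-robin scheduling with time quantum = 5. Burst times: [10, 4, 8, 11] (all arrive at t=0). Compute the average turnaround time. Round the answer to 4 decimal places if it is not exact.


Time quantum = 5
Execution trace:
  J1 runs 5 units, time = 5
  J2 runs 4 units, time = 9
  J3 runs 5 units, time = 14
  J4 runs 5 units, time = 19
  J1 runs 5 units, time = 24
  J3 runs 3 units, time = 27
  J4 runs 5 units, time = 32
  J4 runs 1 units, time = 33
Finish times: [24, 9, 27, 33]
Average turnaround = 93/4 = 23.25

23.25


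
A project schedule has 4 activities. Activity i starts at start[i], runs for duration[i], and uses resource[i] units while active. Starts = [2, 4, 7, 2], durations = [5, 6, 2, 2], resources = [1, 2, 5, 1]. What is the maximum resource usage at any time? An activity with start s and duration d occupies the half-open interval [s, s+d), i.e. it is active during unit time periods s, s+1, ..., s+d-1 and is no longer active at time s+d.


Each activity i is active on [start_i, start_i + duration_i).
Compute total resource usage per time slot:
  t=0: active resources = [], total = 0
  t=1: active resources = [], total = 0
  t=2: active resources = [1, 1], total = 2
  t=3: active resources = [1, 1], total = 2
  t=4: active resources = [1, 2], total = 3
  t=5: active resources = [1, 2], total = 3
  t=6: active resources = [1, 2], total = 3
  t=7: active resources = [2, 5], total = 7
  t=8: active resources = [2, 5], total = 7
  t=9: active resources = [2], total = 2
Peak resource demand = 7

7
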